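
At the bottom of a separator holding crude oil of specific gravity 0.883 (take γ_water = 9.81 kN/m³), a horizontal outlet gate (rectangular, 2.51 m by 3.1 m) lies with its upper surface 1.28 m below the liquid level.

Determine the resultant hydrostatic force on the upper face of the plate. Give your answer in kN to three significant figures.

F ≈ 86.3 kN

γ = 0.883 × 9.81 = 8.66223 kN/m³.
The plate is horizontal, so pressure is uniform at p = γ·h = 8.66223 × 1.28 = 11.0877 kN/m².
A = 2.51 × 3.1 = 7.781 m².
F = p·A = 11.0877 × 7.781 = 86.2734 kN.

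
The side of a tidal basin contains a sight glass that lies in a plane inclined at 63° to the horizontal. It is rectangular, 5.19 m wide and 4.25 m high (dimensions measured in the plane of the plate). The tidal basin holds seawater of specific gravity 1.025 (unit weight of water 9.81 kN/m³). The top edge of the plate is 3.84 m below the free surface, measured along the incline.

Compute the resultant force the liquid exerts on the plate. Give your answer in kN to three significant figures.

γ = 1.025 × 9.81 = 10.05525 kN/m³.
Let θ = 63° be the plate's angle to the horizontal; measure y along the incline from where the plane meets the free surface. Vertical depth h = y·sinθ with sinθ = 0.891007.
The centroid lies 4.25/2 = 2.125 m below the top edge, so y_c = 3.84 + 2.125 = 5.965 m and h_c = 5.965 × 0.891007 = 5.31486 m.
A = 5.19 × 4.25 = 22.0575 m².
Resultant F = γ·h_c·A = 10.05525 × 5.31486 × 22.0575 = 1178.8 kN.

F ≈ 1180 kN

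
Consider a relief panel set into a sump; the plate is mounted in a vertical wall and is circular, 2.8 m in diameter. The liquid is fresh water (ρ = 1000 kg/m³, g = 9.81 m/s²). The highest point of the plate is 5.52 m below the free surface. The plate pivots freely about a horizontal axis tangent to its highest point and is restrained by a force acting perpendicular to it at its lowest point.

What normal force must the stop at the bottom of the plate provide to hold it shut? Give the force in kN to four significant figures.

P ≈ 219.6 kN

γ = ρg = 1000 × 9.81 = 9810 N/m³ = 9.81 kN/m³.
The centroid is at the centre, 1.4 m below the top of the plate, so the centroid depth is h_c = 5.52 + 1.4 = 6.92 m.
A = π(1.4)² = 6.15752 m².
Resultant F = γ·h_c·A = 9.81 × 6.92 × 6.15752 = 418.004 kN.
I_c = πr⁴/4 = π × 1.4⁴/4 = 3.01719 m⁴.
Centre of pressure: y_p = y_c + I_c/(y_c·A) = 6.92 + 3.01719/(6.92 × 6.15752) = 6.92 + 0.0708094 = 6.99081 m along the plane.
The resultant acts 1.4 + 0.0708094 = 1.47081 m (along the plate) below the hinge at the top edge, so the moment about the hinge is M = F × 1.47081 = 418.004 × 1.47081 = 614.804 kN·m.
A normal force at the bottom, 2.8 m from the hinge, must supply this moment: P = 614.804/2.8 = 219.573 kN.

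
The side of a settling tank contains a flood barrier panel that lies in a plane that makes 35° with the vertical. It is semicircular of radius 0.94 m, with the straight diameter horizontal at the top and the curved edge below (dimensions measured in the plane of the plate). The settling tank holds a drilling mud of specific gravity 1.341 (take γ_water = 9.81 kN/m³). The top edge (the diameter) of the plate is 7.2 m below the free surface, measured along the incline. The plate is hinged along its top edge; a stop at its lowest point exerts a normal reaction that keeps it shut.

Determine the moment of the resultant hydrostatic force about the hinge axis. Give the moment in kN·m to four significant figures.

γ = 1.341 × 9.81 = 13.15521 kN/m³.
The plate makes 35° with the vertical, i.e. θ = 90° − 35° = 55° to the horizontal. Measuring y along the incline from the free-surface line, vertical depth h = y·sinθ with sinθ = 0.819152.
The centroid of a semicircle lies 4r/(3π) = 0.398948 m from the diameter, here below the top edge, so y_c = 7.2 + 0.398948 = 7.59895 m and h_c = 7.59895 × 0.819152 = 6.2247 m.
A = πr²/2 = π × 0.94²/2 = 1.38796 m².
Resultant F = γ·h_c·A = 13.15521 × 6.2247 × 1.38796 = 113.656 kN.
I_c = (π/8 − 8/(9π))·r⁴ = 0.109757 × 0.94⁴ = 0.0856927 m⁴.
Centre of pressure: y_p = y_c + I_c/(y_c·A) = 7.59895 + 0.0856927/(7.59895 × 1.38796) = 7.59895 + 0.00812481 = 7.60707 m along the plane.
The resultant acts 0.398948 + 0.00812481 = 0.407073 m (along the plate) below the hinge at the top edge, so the moment about the hinge is M = F × 0.407073 = 113.656 × 0.407073 = 46.2663 kN·m.

M ≈ 46.27 kN·m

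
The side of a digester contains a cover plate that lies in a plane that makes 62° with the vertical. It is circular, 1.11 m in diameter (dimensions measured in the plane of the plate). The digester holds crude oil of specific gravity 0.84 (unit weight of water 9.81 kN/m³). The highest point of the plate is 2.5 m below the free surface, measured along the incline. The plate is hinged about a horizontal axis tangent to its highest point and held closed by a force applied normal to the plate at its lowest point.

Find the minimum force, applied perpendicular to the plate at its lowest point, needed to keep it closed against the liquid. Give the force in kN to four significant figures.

P ≈ 5.978 kN

γ = 0.84 × 9.81 = 8.2404 kN/m³.
The plate makes 62° with the vertical, i.e. θ = 90° − 62° = 28° to the horizontal. Measuring y along the incline from the free-surface line, vertical depth h = y·sinθ with sinθ = 0.469472.
The centroid is at the centre, 0.555 m below the top of the plate, so y_c = 2.5 + 0.555 = 3.055 m and h_c = 3.055 × 0.469472 = 1.43424 m.
A = π(0.555)² = 0.967689 m².
Resultant F = γ·h_c·A = 8.2404 × 1.43424 × 0.967689 = 11.4368 kN.
I_c = πr⁴/4 = π × 0.555⁴/4 = 0.0745181 m⁴.
Centre of pressure: y_p = y_c + I_c/(y_c·A) = 3.055 + 0.0745181/(3.055 × 0.967689) = 3.055 + 0.0252066 = 3.08021 m along the plane.
The resultant acts 0.555 + 0.0252066 = 0.580207 m (along the plate) below the hinge at the top edge, so the moment about the hinge is M = F × 0.580207 = 11.4368 × 0.580207 = 6.63571 kN·m.
A normal force at the bottom, 1.11 m from the hinge, must supply this moment: P = 6.63571/1.11 = 5.97812 kN.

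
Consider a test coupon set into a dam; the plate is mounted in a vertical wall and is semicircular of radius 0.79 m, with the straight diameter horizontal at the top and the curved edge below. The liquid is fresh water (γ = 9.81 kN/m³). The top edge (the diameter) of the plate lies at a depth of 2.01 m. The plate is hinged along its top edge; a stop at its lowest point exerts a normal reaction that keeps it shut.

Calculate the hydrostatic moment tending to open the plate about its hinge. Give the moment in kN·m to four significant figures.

γ = 9.81 kN/m³.
The centroid of a semicircle lies 4r/(3π) = 0.335286 m from the diameter, here below the top edge, so the centroid depth is h_c = 2.01 + 0.335286 = 2.34529 m.
A = πr²/2 = π × 0.79²/2 = 0.980334 m².
Resultant F = γ·h_c·A = 9.81 × 2.34529 × 0.980334 = 22.5548 kN.
I_c = (π/8 − 8/(9π))·r⁴ = 0.109757 × 0.79⁴ = 0.0427504 m⁴.
Centre of pressure: y_p = y_c + I_c/(y_c·A) = 2.34529 + 0.0427504/(2.34529 × 0.980334) = 2.34529 + 0.0185939 = 2.36388 m along the plane.
The resultant acts 0.335286 + 0.0185939 = 0.35388 m (along the plate) below the hinge at the top edge, so the moment about the hinge is M = F × 0.35388 = 22.5548 × 0.35388 = 7.98169 kN·m.

M ≈ 7.982 kN·m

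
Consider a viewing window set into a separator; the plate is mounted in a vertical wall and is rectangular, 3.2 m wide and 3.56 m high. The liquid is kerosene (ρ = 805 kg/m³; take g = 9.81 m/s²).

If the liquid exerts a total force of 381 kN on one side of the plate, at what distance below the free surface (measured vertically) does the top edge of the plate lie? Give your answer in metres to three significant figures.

d_top ≈ 2.46 m

γ = ρg = 805 × 9.81 / 1000 = 7.89705 kN/m³.
A = 3.2 × 3.56 = 11.392 m².
From F = γ·h_c·A, the centroid depth is h_c = 381/(7.89705 × 11.392) = 4.23507 m.
The centroid lies 3.56/2 = 1.78 m below the top edge, so the top edge sits at h_top = 4.23507 − 1.78 = 2.45507 m below the surface.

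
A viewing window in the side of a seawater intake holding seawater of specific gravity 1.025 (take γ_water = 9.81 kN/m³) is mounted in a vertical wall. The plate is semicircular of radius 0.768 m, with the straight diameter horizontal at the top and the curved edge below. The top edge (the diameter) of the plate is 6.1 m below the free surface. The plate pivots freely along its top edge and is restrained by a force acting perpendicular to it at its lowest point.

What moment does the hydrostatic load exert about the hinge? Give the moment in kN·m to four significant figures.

M ≈ 19.90 kN·m

γ = 1.025 × 9.81 = 10.05525 kN/m³.
The centroid of a semicircle lies 4r/(3π) = 0.325949 m from the diameter, here below the top edge, so the centroid depth is h_c = 6.1 + 0.325949 = 6.42595 m.
A = πr²/2 = π × 0.768²/2 = 0.926493 m².
Resultant F = γ·h_c·A = 10.05525 × 6.42595 × 0.926493 = 59.8649 kN.
I_c = (π/8 − 8/(9π))·r⁴ = 0.109757 × 0.768⁴ = 0.0381836 m⁴.
Centre of pressure: y_p = y_c + I_c/(y_c·A) = 6.42595 + 0.0381836/(6.42595 × 0.926493) = 6.42595 + 0.00641353 = 6.43236 m along the plane.
The resultant acts 0.325949 + 0.00641353 = 0.332363 m (along the plate) below the hinge at the top edge, so the moment about the hinge is M = F × 0.332363 = 59.8649 × 0.332363 = 19.8969 kN·m.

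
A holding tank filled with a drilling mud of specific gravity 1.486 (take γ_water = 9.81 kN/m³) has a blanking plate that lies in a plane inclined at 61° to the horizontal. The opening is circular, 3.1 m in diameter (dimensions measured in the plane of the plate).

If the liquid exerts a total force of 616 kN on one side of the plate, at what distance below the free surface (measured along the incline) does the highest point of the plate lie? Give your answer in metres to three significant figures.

y_top ≈ 4.85 m

γ = 1.486 × 9.81 = 14.57766 kN/m³.
A = π(1.55)² = 7.54768 m².
From F = γ·h_c·A, the centroid depth is h_c = 616/(14.57766 × 7.54768) = 5.5986 m.
Let θ = 61° be the plate's angle to the horizontal; measure y along the incline from where the plane meets the free surface. Vertical depth h = y·sinθ with sinθ = 0.874620.
Along the incline, y_c = h_c/sinθ = 5.5986/0.874620 = 6.40118 m.
The centroid is at the centre, 1.55 m below the top of the plate, so the highest point sits at y_top = 6.40118 − 1.55 = 4.85118 m along the incline.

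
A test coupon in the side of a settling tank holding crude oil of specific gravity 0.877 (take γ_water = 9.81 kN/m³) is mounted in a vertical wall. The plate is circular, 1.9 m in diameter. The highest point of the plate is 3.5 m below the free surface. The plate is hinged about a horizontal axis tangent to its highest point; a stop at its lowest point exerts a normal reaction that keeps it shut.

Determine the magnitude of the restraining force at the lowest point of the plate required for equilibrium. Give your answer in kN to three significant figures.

P ≈ 57.2 kN

γ = 0.877 × 9.81 = 8.60337 kN/m³.
The centroid is at the centre, 0.95 m below the top of the plate, so the centroid depth is h_c = 3.5 + 0.95 = 4.45 m.
A = π(0.95)² = 2.83529 m².
Resultant F = γ·h_c·A = 8.60337 × 4.45 × 2.83529 = 108.549 kN.
I_c = πr⁴/4 = π × 0.95⁴/4 = 0.639712 m⁴.
Centre of pressure: y_p = y_c + I_c/(y_c·A) = 4.45 + 0.639712/(4.45 × 2.83529) = 4.45 + 0.0507022 = 4.5007 m along the plane.
The resultant acts 0.95 + 0.0507022 = 1.0007 m (along the plate) below the hinge at the top edge, so the moment about the hinge is M = F × 1.0007 = 108.549 × 1.0007 = 108.625 kN·m.
A normal force at the bottom, 1.9 m from the hinge, must supply this moment: P = 108.625/1.9 = 57.1711 kN.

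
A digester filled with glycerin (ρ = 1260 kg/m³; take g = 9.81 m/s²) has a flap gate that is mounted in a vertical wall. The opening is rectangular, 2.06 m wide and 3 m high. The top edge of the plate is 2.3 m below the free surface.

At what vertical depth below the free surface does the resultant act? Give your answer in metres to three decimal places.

γ = ρg = 1260 × 9.81 / 1000 = 12.3606 kN/m³.
The centroid lies 3/2 = 1.5 m below the top edge, so the centroid depth is h_c = 2.3 + 1.5 = 3.8 m.
A = 2.06 × 3 = 6.18 m².
Resultant F = γ·h_c·A = 12.3606 × 3.8 × 6.18 = 290.276 kN.
I_c = b·h³/12 = 2.06 × 3³/12 = 4.635 m⁴.
Centre of pressure: y_p = y_c + I_c/(y_c·A) = 3.8 + 4.635/(3.8 × 6.18) = 3.8 + 0.197368 = 3.99737 m along the plane.

h_p = 3.997 m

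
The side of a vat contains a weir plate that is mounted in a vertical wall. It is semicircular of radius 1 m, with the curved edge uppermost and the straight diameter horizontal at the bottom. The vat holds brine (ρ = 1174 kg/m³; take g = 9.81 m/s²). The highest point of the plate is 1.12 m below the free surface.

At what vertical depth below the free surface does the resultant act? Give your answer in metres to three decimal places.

γ = ρg = 1174 × 9.81 / 1000 = 11.51694 kN/m³.
The centroid lies 4r/(3π) = 0.424413 m above the diameter, so r − 4r/(3π) = 1 − 0.424413 = 0.575587 m below the topmost point, so the centroid depth is h_c = 1.12 + 0.575587 = 1.69559 m.
A = πr²/2 = π × 1²/2 = 1.5708 m².
Resultant F = γ·h_c·A = 11.51694 × 1.69559 × 1.5708 = 30.6746 kN.
I_c = (π/8 − 8/(9π))·r⁴ = 0.109757 × 1⁴ = 0.109757 m⁴.
Centre of pressure: y_p = y_c + I_c/(y_c·A) = 1.69559 + 0.109757/(1.69559 × 1.5708) = 1.69559 + 0.0412088 = 1.7368 m along the plane.

h_p = 1.737 m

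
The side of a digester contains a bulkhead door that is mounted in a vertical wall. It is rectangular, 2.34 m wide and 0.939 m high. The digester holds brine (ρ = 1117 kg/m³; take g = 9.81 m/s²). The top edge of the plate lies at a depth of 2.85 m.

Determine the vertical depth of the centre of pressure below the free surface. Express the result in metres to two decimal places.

h_p = 3.34 m

γ = ρg = 1117 × 9.81 / 1000 = 10.95777 kN/m³.
The centroid lies 0.939/2 = 0.4695 m below the top edge, so the centroid depth is h_c = 2.85 + 0.4695 = 3.3195 m.
A = 2.34 × 0.939 = 2.19726 m².
Resultant F = γ·h_c·A = 10.95777 × 3.3195 × 2.19726 = 79.9238 kN.
I_c = b·h³/12 = 2.34 × 0.939³/12 = 0.161448 m⁴.
Centre of pressure: y_p = y_c + I_c/(y_c·A) = 3.3195 + 0.161448/(3.3195 × 2.19726) = 3.3195 + 0.022135 = 3.34164 m along the plane.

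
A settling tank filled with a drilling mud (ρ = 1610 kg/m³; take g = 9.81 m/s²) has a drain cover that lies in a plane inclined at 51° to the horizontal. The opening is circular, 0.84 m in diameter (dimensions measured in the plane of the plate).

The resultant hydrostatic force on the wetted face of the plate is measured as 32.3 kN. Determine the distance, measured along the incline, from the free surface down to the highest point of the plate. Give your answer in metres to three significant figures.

γ = ρg = 1610 × 9.81 / 1000 = 15.7941 kN/m³.
A = π(0.42)² = 0.554177 m².
From F = γ·h_c·A, the centroid depth is h_c = 32.3/(15.7941 × 0.554177) = 3.69028 m.
Let θ = 51° be the plate's angle to the horizontal; measure y along the incline from where the plane meets the free surface. Vertical depth h = y·sinθ with sinθ = 0.777146.
Along the incline, y_c = h_c/sinθ = 3.69028/0.777146 = 4.7485 m.
The centroid is at the centre, 0.42 m below the top of the plate, so the highest point sits at y_top = 4.7485 − 0.42 = 4.3285 m along the incline.

y_top ≈ 4.33 m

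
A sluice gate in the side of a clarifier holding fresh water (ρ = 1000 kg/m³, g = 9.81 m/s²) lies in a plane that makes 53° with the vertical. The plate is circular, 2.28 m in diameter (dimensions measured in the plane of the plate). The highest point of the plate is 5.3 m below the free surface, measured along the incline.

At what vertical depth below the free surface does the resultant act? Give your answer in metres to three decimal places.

h_p = 3.906 m

γ = ρg = 1000 × 9.81 = 9810 N/m³ = 9.81 kN/m³.
The plate makes 53° with the vertical, i.e. θ = 90° − 53° = 37° to the horizontal. Measuring y along the incline from the free-surface line, vertical depth h = y·sinθ with sinθ = 0.601815.
The centroid is at the centre, 1.14 m below the top of the plate, so y_c = 5.3 + 1.14 = 6.44 m and h_c = 6.44 × 0.601815 = 3.87569 m.
A = π(1.14)² = 4.08281 m².
Resultant F = γ·h_c·A = 9.81 × 3.87569 × 4.08281 = 155.231 kN.
I_c = πr⁴/4 = π × 1.14⁴/4 = 1.32651 m⁴.
Centre of pressure: y_p = y_c + I_c/(y_c·A) = 6.44 + 1.32651/(6.44 × 4.08281) = 6.44 + 0.0504505 = 6.49045 m along the plane.
Vertically, h_p = y_p·sinθ = 6.49045 × 0.601815 = 3.90605 m.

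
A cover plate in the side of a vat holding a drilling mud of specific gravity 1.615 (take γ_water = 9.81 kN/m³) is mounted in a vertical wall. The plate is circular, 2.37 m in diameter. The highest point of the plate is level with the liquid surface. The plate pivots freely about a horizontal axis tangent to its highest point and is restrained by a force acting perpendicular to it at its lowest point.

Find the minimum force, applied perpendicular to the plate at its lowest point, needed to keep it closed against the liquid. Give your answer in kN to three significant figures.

P ≈ 51.8 kN

γ = 1.615 × 9.81 = 15.84315 kN/m³.
The centroid is at the centre, 1.185 m below the top of the plate, so the centroid depth is h_c = 1.185 m.
A = π(1.185)² = 4.4115 m².
Resultant F = γ·h_c·A = 15.84315 × 1.185 × 4.4115 = 82.8221 kN.
I_c = πr⁴/4 = π × 1.185⁴/4 = 1.54869 m⁴.
Centre of pressure: y_p = y_c + I_c/(y_c·A) = 1.185 + 1.54869/(1.185 × 4.4115) = 1.185 + 0.296251 = 1.48125 m along the plane.
The resultant acts 1.185 + 0.296251 = 1.48125 m (along the plate) below the hinge at the top edge, so the moment about the hinge is M = F × 1.48125 = 82.8221 × 1.48125 = 122.68 kN·m.
A normal force at the bottom, 2.37 m from the hinge, must supply this moment: P = 122.68/2.37 = 51.7637 kN.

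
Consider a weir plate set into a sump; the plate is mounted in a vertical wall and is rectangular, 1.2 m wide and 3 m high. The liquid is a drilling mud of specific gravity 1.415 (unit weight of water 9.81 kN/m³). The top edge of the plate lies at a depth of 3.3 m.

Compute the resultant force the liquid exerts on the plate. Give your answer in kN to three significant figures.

F ≈ 240 kN

γ = 1.415 × 9.81 = 13.88115 kN/m³.
The centroid lies 3/2 = 1.5 m below the top edge, so the centroid depth is h_c = 3.3 + 1.5 = 4.8 m.
A = 1.2 × 3 = 3.6 m².
Resultant F = γ·h_c·A = 13.88115 × 4.8 × 3.6 = 239.866 kN.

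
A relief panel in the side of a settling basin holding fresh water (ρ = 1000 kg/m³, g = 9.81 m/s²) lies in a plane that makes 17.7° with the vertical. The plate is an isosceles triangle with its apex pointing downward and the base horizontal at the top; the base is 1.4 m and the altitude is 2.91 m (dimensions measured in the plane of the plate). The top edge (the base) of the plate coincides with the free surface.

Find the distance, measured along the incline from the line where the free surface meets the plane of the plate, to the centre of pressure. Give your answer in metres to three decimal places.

γ = ρg = 1000 × 9.81 = 9810 N/m³ = 9.81 kN/m³.
The plate makes 17.7° with the vertical, i.e. θ = 90° − 17.7° = 72.3° to the horizontal. Measuring y along the incline from the free-surface line, vertical depth h = y·sinθ with sinθ = 0.952661.
With the apex down, the centroid sits h/3 = 2.91/3 = 0.97 m below the base (the top edge), so y_c = 0.97 m and h_c = 0.97 × 0.952661 = 0.924081 m.
A = ½ × 1.4 × 2.91 = 2.037 m².
Resultant F = γ·h_c·A = 9.81 × 0.924081 × 2.037 = 18.4659 kN.
I_c = b·h³/36 = 1.4 × 2.91³/36 = 0.958307 m⁴.
Centre of pressure: y_p = y_c + I_c/(y_c·A) = 0.97 + 0.958307/(0.97 × 2.037) = 0.97 + 0.485 = 1.455 m along the plane.

y_p = 1.455 m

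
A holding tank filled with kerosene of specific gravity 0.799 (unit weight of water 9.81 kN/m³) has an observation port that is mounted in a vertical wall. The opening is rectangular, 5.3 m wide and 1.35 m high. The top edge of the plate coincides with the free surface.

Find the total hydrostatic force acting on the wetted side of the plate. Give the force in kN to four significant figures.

F ≈ 37.86 kN

γ = 0.799 × 9.81 = 7.83819 kN/m³.
The centroid lies 1.35/2 = 0.675 m below the top edge, so the centroid depth is h_c = 0.675 m.
A = 5.3 × 1.35 = 7.155 m².
Resultant F = γ·h_c·A = 7.83819 × 0.675 × 7.155 = 37.8555 kN.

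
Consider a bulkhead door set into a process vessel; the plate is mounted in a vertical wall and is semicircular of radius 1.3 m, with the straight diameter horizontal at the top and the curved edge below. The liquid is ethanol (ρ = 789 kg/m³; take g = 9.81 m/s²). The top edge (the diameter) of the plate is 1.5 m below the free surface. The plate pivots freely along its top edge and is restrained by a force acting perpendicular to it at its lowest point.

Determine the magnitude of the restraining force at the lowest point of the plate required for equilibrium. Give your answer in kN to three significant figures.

γ = ρg = 789 × 9.81 / 1000 = 7.74009 kN/m³.
The centroid of a semicircle lies 4r/(3π) = 0.551737 m from the diameter, here below the top edge, so the centroid depth is h_c = 1.5 + 0.551737 = 2.05174 m.
A = πr²/2 = π × 1.3²/2 = 2.65465 m².
Resultant F = γ·h_c·A = 7.74009 × 2.05174 × 2.65465 = 42.1576 kN.
I_c = (π/8 − 8/(9π))·r⁴ = 0.109757 × 1.3⁴ = 0.313477 m⁴.
Centre of pressure: y_p = y_c + I_c/(y_c·A) = 2.05174 + 0.313477/(2.05174 × 2.65465) = 2.05174 + 0.0575541 = 2.10929 m along the plane.
The resultant acts 0.551737 + 0.0575541 = 0.609291 m (along the plate) below the hinge at the top edge, so the moment about the hinge is M = F × 0.609291 = 42.1576 × 0.609291 = 25.6862 kN·m.
A normal force at the bottom, 1.3 m from the hinge, must supply this moment: P = 25.6862/1.3 = 19.7586 kN.

P ≈ 19.8 kN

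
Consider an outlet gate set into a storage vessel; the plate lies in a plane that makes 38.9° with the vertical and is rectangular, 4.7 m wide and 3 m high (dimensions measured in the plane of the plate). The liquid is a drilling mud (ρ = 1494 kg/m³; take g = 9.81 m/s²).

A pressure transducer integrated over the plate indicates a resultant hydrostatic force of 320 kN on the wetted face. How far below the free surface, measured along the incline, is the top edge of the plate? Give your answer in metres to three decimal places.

y_top ≈ 0.490 m

γ = ρg = 1494 × 9.81 / 1000 = 14.65614 kN/m³.
A = 4.7 × 3 = 14.1 m².
From F = γ·h_c·A, the centroid depth is h_c = 320/(14.65614 × 14.1) = 1.5485 m.
The plate makes 38.9° with the vertical, i.e. θ = 90° − 38.9° = 51.1° to the horizontal. Measuring y along the incline from the free-surface line, vertical depth h = y·sinθ with sinθ = 0.778243.
Along the incline, y_c = h_c/sinθ = 1.5485/0.778243 = 1.98974 m.
The centroid lies 3/2 = 1.5 m below the top edge, so the top edge sits at y_top = 1.98974 − 1.5 = 0.48974 m along the incline.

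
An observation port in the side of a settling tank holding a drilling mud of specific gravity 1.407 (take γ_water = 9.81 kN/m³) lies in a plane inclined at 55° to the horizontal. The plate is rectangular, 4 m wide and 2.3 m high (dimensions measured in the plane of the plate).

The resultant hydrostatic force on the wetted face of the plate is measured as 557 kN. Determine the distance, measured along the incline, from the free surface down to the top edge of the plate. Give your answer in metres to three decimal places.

γ = 1.407 × 9.81 = 13.80267 kN/m³.
A = 4 × 2.3 = 9.2 m².
From F = γ·h_c·A, the centroid depth is h_c = 557/(13.80267 × 9.2) = 4.38636 m.
Let θ = 55° be the plate's angle to the horizontal; measure y along the incline from where the plane meets the free surface. Vertical depth h = y·sinθ with sinθ = 0.819152.
Along the incline, y_c = h_c/sinθ = 4.38636/0.819152 = 5.35476 m.
The centroid lies 2.3/2 = 1.15 m below the top edge, so the top edge sits at y_top = 5.35476 − 1.15 = 4.20476 m along the incline.

y_top ≈ 4.205 m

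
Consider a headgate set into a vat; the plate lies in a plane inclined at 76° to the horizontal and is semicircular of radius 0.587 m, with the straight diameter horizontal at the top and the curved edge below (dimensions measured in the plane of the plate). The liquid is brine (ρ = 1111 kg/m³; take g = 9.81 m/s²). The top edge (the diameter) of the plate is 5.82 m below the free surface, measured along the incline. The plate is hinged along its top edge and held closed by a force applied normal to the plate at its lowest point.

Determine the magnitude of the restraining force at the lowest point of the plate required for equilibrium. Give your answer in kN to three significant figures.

P ≈ 15.0 kN

γ = ρg = 1111 × 9.81 / 1000 = 10.89891 kN/m³.
Let θ = 76° be the plate's angle to the horizontal; measure y along the incline from where the plane meets the free surface. Vertical depth h = y·sinθ with sinθ = 0.970296.
The centroid of a semicircle lies 4r/(3π) = 0.249131 m from the diameter, here below the top edge, so y_c = 5.82 + 0.249131 = 6.06913 m and h_c = 6.06913 × 0.970296 = 5.88885 m.
A = πr²/2 = π × 0.587²/2 = 0.541248 m².
Resultant F = γ·h_c·A = 10.89891 × 5.88885 × 0.541248 = 34.7384 kN.
I_c = (π/8 − 8/(9π))·r⁴ = 0.109757 × 0.587⁴ = 0.0130312 m⁴.
Centre of pressure: y_p = y_c + I_c/(y_c·A) = 6.06913 + 0.0130312/(6.06913 × 0.541248) = 6.06913 + 0.003967 = 6.0731 m along the plane.
The resultant acts 0.249131 + 0.003967 = 0.253098 m (along the plate) below the hinge at the top edge, so the moment about the hinge is M = F × 0.253098 = 34.7384 × 0.253098 = 8.79222 kN·m.
A normal force at the bottom, 0.587 m from the hinge, must supply this moment: P = 8.79222/0.587 = 14.9782 kN.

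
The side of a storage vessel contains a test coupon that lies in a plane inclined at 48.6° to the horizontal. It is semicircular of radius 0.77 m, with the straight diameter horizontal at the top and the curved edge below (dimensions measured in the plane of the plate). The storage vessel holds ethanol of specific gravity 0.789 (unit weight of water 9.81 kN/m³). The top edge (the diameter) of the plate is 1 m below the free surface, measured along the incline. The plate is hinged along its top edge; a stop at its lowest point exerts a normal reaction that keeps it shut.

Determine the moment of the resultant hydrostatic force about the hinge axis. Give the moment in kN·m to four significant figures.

M ≈ 2.569 kN·m

γ = 0.789 × 9.81 = 7.74009 kN/m³.
Let θ = 48.6° be the plate's angle to the horizontal; measure y along the incline from where the plane meets the free surface. Vertical depth h = y·sinθ with sinθ = 0.750111.
The centroid of a semicircle lies 4r/(3π) = 0.326798 m from the diameter, here below the top edge, so y_c = 1 + 0.326798 = 1.3268 m and h_c = 1.3268 × 0.750111 = 0.995247 m.
A = πr²/2 = π × 0.77²/2 = 0.931325 m².
Resultant F = γ·h_c·A = 7.74009 × 0.995247 × 0.931325 = 7.17428 kN.
I_c = (π/8 − 8/(9π))·r⁴ = 0.109757 × 0.77⁴ = 0.0385829 m⁴.
Centre of pressure: y_p = y_c + I_c/(y_c·A) = 1.3268 + 0.0385829/(1.3268 × 0.931325) = 1.3268 + 0.031224 = 1.35802 m along the plane.
The resultant acts 0.326798 + 0.031224 = 0.358022 m (along the plate) below the hinge at the top edge, so the moment about the hinge is M = F × 0.358022 = 7.17428 × 0.358022 = 2.56855 kN·m.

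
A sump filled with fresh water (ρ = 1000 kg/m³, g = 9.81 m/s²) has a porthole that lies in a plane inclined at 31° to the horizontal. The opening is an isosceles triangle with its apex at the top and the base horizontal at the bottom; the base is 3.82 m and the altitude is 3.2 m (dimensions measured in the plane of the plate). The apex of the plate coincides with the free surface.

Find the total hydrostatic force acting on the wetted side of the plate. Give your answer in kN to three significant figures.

γ = ρg = 1000 × 9.81 = 9810 N/m³ = 9.81 kN/m³.
Let θ = 31° be the plate's angle to the horizontal; measure y along the incline from where the plane meets the free surface. Vertical depth h = y·sinθ with sinθ = 0.515038.
With the apex up, the centroid sits 2h/3 = 2 × 3.2/3 = 2.13333 m below the apex, so y_c = 2.13333 m and h_c = 2.13333 × 0.515038 = 1.09875 m.
A = ½ × 3.82 × 3.2 = 6.112 m².
Resultant F = γ·h_c·A = 9.81 × 1.09875 × 6.112 = 65.8796 kN.

F ≈ 65.9 kN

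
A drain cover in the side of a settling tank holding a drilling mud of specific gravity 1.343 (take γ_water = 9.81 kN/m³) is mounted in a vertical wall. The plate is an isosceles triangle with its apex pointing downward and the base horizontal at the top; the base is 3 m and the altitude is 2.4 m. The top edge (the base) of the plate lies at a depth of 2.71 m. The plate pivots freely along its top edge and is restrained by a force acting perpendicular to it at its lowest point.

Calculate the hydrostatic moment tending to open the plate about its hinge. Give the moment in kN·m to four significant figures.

M ≈ 148.4 kN·m

γ = 1.343 × 9.81 = 13.17483 kN/m³.
With the apex down, the centroid sits h/3 = 2.4/3 = 0.8 m below the base (the top edge), so the centroid depth is h_c = 2.71 + 0.8 = 3.51 m.
A = ½ × 3 × 2.4 = 3.6 m².
Resultant F = γ·h_c·A = 13.17483 × 3.51 × 3.6 = 166.477 kN.
I_c = b·h³/36 = 3 × 2.4³/36 = 1.152 m⁴.
Centre of pressure: y_p = y_c + I_c/(y_c·A) = 3.51 + 1.152/(3.51 × 3.6) = 3.51 + 0.0911681 = 3.60117 m along the plane.
The resultant acts 0.8 + 0.0911681 = 0.891168 m (along the plate) below the hinge at the top edge, so the moment about the hinge is M = F × 0.891168 = 166.477 × 0.891168 = 148.359 kN·m.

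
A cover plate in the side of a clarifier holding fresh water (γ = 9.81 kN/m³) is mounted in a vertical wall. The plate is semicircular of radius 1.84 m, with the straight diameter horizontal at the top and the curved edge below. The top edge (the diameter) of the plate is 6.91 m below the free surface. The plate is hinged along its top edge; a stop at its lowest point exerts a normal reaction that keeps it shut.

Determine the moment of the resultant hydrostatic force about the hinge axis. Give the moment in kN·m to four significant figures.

M ≈ 325.7 kN·m

γ = 9.81 kN/m³.
The centroid of a semicircle lies 4r/(3π) = 0.78092 m from the diameter, here below the top edge, so the centroid depth is h_c = 6.91 + 0.78092 = 7.69092 m.
A = πr²/2 = π × 1.84²/2 = 5.31809 m².
Resultant F = γ·h_c·A = 9.81 × 7.69092 × 5.31809 = 401.239 kN.
I_c = (π/8 − 8/(9π))·r⁴ = 0.109757 × 1.84⁴ = 1.25807 m⁴.
Centre of pressure: y_p = y_c + I_c/(y_c·A) = 7.69092 + 1.25807/(7.69092 × 5.31809) = 7.69092 + 0.0307589 = 7.72168 m along the plane.
The resultant acts 0.78092 + 0.0307589 = 0.811679 m (along the plate) below the hinge at the top edge, so the moment about the hinge is M = F × 0.811679 = 401.239 × 0.811679 = 325.677 kN·m.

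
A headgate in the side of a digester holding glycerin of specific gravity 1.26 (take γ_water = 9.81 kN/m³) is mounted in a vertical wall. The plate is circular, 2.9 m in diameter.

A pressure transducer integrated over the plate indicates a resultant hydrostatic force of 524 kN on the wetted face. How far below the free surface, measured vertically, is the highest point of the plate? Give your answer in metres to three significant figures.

γ = 1.26 × 9.81 = 12.3606 kN/m³.
A = π(1.45)² = 6.6052 m².
From F = γ·h_c·A, the centroid depth is h_c = 524/(12.3606 × 6.6052) = 6.41809 m.
The centroid is at the centre, 1.45 m below the top of the plate, so the highest point sits at h_top = 6.41809 − 1.45 = 4.96809 m below the surface.

d_top ≈ 4.97 m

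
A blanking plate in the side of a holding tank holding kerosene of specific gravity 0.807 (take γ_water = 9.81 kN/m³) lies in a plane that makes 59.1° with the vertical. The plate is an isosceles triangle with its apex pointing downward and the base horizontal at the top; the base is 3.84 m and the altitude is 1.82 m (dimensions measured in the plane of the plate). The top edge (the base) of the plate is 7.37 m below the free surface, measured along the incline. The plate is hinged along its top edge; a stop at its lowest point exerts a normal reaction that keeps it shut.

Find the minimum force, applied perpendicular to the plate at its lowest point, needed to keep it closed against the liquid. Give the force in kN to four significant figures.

P ≈ 39.21 kN

γ = 0.807 × 9.81 = 7.91667 kN/m³.
The plate makes 59.1° with the vertical, i.e. θ = 90° − 59.1° = 30.9° to the horizontal. Measuring y along the incline from the free-surface line, vertical depth h = y·sinθ with sinθ = 0.513541.
With the apex down, the centroid sits h/3 = 1.82/3 = 0.606667 m below the base (the top edge), so y_c = 7.37 + 0.606667 = 7.97667 m and h_c = 7.97667 × 0.513541 = 4.09635 m.
A = ½ × 3.84 × 1.82 = 3.4944 m².
Resultant F = γ·h_c·A = 7.91667 × 4.09635 × 3.4944 = 113.321 kN.
I_c = b·h³/36 = 3.84 × 1.82³/36 = 0.643047 m⁴.
Centre of pressure: y_p = y_c + I_c/(y_c·A) = 7.97667 + 0.643047/(7.97667 × 3.4944) = 7.97667 + 0.02307 = 7.99974 m along the plane.
The resultant acts 0.606667 + 0.02307 = 0.629737 m (along the plate) below the hinge at the top edge, so the moment about the hinge is M = F × 0.629737 = 113.321 × 0.629737 = 71.3624 kN·m.
A normal force at the bottom, 1.82 m from the hinge, must supply this moment: P = 71.3624/1.82 = 39.2101 kN.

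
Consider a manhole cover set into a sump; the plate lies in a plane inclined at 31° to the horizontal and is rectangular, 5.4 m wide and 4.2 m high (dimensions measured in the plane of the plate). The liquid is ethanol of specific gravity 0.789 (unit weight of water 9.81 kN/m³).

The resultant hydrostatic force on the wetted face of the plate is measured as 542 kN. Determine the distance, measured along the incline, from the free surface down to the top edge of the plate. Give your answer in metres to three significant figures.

γ = 0.789 × 9.81 = 7.74009 kN/m³.
A = 5.4 × 4.2 = 22.68 m².
From F = γ·h_c·A, the centroid depth is h_c = 542/(7.74009 × 22.68) = 3.08752 m.
Let θ = 31° be the plate's angle to the horizontal; measure y along the incline from where the plane meets the free surface. Vertical depth h = y·sinθ with sinθ = 0.515038.
Along the incline, y_c = h_c/sinθ = 3.08752/0.515038 = 5.99474 m.
The centroid lies 4.2/2 = 2.1 m below the top edge, so the top edge sits at y_top = 5.99474 − 2.1 = 3.89474 m along the incline.

y_top ≈ 3.89 m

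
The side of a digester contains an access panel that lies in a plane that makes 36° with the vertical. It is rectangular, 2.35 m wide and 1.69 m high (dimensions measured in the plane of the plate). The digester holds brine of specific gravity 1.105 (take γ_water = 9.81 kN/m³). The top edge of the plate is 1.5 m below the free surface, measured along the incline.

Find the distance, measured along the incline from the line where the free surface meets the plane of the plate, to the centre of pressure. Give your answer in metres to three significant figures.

γ = 1.105 × 9.81 = 10.84005 kN/m³.
The plate makes 36° with the vertical, i.e. θ = 90° − 36° = 54° to the horizontal. Measuring y along the incline from the free-surface line, vertical depth h = y·sinθ with sinθ = 0.809017.
The centroid lies 1.69/2 = 0.845 m below the top edge, so y_c = 1.5 + 0.845 = 2.345 m and h_c = 2.345 × 0.809017 = 1.89714 m.
A = 2.35 × 1.69 = 3.9715 m².
Resultant F = γ·h_c·A = 10.84005 × 1.89714 × 3.9715 = 81.6743 kN.
I_c = b·h³/12 = 2.35 × 1.69³/12 = 0.94525 m⁴.
Centre of pressure: y_p = y_c + I_c/(y_c·A) = 2.345 + 0.94525/(2.345 × 3.9715) = 2.345 + 0.101496 = 2.4465 m along the plane.

y_p = 2.45 m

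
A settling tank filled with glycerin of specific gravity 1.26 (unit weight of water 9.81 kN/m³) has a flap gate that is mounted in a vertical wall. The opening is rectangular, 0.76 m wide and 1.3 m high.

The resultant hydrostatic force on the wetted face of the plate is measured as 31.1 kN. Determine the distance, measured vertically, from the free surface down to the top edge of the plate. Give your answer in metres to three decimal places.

γ = 1.26 × 9.81 = 12.3606 kN/m³.
A = 0.76 × 1.3 = 0.988 m².
From F = γ·h_c·A, the centroid depth is h_c = 31.1/(12.3606 × 0.988) = 2.54662 m.
The centroid lies 1.3/2 = 0.65 m below the top edge, so the top edge sits at h_top = 2.54662 − 0.65 = 1.89662 m below the surface.

d_top ≈ 1.897 m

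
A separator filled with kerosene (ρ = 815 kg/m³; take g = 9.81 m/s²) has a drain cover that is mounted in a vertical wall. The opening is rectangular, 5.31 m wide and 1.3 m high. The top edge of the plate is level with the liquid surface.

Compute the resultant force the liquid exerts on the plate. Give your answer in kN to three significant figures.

γ = ρg = 815 × 9.81 / 1000 = 7.99515 kN/m³.
The centroid lies 1.3/2 = 0.65 m below the top edge, so the centroid depth is h_c = 0.65 m.
A = 5.31 × 1.3 = 6.903 m².
Resultant F = γ·h_c·A = 7.99515 × 0.65 × 6.903 = 35.8738 kN.

F ≈ 35.9 kN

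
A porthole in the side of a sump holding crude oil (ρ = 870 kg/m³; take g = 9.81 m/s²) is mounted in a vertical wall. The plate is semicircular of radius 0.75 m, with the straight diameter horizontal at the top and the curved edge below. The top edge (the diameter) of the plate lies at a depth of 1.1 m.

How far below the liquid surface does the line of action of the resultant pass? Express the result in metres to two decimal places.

h_p = 1.45 m

γ = ρg = 870 × 9.81 / 1000 = 8.5347 kN/m³.
The centroid of a semicircle lies 4r/(3π) = 0.31831 m from the diameter, here below the top edge, so the centroid depth is h_c = 1.1 + 0.31831 = 1.41831 m.
A = πr²/2 = π × 0.75²/2 = 0.883573 m².
Resultant F = γ·h_c·A = 8.5347 × 1.41831 × 0.883573 = 10.6955 kN.
I_c = (π/8 − 8/(9π))·r⁴ = 0.109757 × 0.75⁴ = 0.0347278 m⁴.
Centre of pressure: y_p = y_c + I_c/(y_c·A) = 1.41831 + 0.0347278/(1.41831 × 0.883573) = 1.41831 + 0.0277117 = 1.44602 m along the plane.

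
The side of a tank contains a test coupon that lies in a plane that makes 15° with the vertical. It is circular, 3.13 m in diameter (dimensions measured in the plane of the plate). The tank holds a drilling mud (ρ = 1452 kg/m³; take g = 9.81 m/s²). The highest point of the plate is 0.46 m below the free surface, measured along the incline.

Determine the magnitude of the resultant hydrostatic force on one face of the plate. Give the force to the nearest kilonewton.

γ = ρg = 1452 × 9.81 / 1000 = 14.24412 kN/m³.
The plate makes 15° with the vertical, i.e. θ = 90° − 15° = 75° to the horizontal. Measuring y along the incline from the free-surface line, vertical depth h = y·sinθ with sinθ = 0.965926.
The centroid is at the centre, 1.565 m below the top of the plate, so y_c = 0.46 + 1.565 = 2.025 m and h_c = 2.025 × 0.965926 = 1.956 m.
A = π(1.565)² = 7.69447 m².
Resultant F = γ·h_c·A = 14.24412 × 1.956 × 7.69447 = 214.379 kN.

F ≈ 214 kN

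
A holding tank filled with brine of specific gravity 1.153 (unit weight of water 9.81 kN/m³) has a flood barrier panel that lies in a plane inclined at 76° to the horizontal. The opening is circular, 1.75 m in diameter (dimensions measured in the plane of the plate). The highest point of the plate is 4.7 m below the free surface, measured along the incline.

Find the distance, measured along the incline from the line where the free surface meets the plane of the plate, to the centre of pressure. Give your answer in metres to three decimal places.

y_p = 5.609 m

γ = 1.153 × 9.81 = 11.31093 kN/m³.
Let θ = 76° be the plate's angle to the horizontal; measure y along the incline from where the plane meets the free surface. Vertical depth h = y·sinθ with sinθ = 0.970296.
The centroid is at the centre, 0.875 m below the top of the plate, so y_c = 4.7 + 0.875 = 5.575 m and h_c = 5.575 × 0.970296 = 5.4094 m.
A = π(0.875)² = 2.40528 m².
Resultant F = γ·h_c·A = 11.31093 × 5.4094 × 2.40528 = 147.168 kN.
I_c = πr⁴/4 = π × 0.875⁴/4 = 0.460386 m⁴.
Centre of pressure: y_p = y_c + I_c/(y_c·A) = 5.575 + 0.460386/(5.575 × 2.40528) = 5.575 + 0.034333 = 5.60933 m along the plane.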